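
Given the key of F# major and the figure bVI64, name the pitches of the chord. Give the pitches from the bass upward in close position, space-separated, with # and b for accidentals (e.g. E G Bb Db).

bVI64 is a major triad on the lowered sixth degree, borrowed from the parallel minor. In F# major that root is D.
So the chord is D-F#-A.
The figured bass 64 indicates second inversion, placing the fifth (A) in the bass: A-D-F#.

A D F#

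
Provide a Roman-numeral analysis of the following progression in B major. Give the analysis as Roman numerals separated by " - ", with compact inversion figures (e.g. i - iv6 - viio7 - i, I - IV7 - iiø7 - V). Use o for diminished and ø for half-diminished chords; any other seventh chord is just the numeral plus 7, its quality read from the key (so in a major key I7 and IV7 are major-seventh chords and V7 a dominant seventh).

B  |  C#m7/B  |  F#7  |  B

B: root B is the tonic; major triad there is I.
C#m7/B: minor seventh chord on C# = scale degree 2 → ii42.
F#7: dominant seventh chord on F# = scale degree 5 → V7.
B: root B is the tonic; major triad there is I.

I - ii42 - V7 - I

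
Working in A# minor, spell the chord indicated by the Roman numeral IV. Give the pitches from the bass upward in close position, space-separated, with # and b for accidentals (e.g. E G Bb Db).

IV is the major subdominant, borrowed from the parallel major. In A# minor that root is D#.
So the chord is D#-F##-A#.

D# F## A#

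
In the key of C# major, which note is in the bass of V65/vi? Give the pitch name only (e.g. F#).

G##

The applied chord V65/vi is rooted on E#: E#-G##-B#-D#.
The figure 65 means first inversion — the third is in the bass.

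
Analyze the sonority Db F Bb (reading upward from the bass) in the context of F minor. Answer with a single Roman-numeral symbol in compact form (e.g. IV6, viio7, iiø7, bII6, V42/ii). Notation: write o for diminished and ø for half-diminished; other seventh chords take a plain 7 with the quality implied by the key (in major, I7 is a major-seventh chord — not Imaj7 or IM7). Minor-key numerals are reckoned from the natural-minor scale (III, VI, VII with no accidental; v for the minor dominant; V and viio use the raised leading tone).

The pitches Bb-Db-F form a minor triad rooted on Bb.
In F minor, Bb is the subdominant; the diatonic minor triad there is iv.
With Db in the bass the chord is in first inversion, so the figured bass is 6.

iv6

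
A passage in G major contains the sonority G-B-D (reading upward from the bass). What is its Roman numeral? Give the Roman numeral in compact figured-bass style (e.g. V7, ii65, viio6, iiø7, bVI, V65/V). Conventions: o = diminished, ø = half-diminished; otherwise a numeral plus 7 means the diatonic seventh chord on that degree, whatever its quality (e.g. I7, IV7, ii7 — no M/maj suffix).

The pitches G-B-D form a major triad rooted on G.
G is scale degree 1 in G major, and a major triad on that degree is written I.

I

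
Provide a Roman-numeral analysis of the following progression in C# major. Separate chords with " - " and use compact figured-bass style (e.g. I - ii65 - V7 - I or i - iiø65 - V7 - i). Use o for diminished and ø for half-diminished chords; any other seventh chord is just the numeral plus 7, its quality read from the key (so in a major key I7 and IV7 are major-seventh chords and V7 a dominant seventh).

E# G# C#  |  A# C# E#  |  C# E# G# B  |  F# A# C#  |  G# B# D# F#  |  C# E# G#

E#-G#-C#: major triad on C# = scale degree 1 → I6.
A#-C#-E#: root A# is the submediant; minor triad there is vi.
C#-E#-G#-B: a dominant seventh chord on C#, the applied dominant of IV → V7/IV.
F#-A#-C#: root F# is the subdominant; major triad there is IV.
G#-B#-D#-F#: dominant seventh chord on G# = scale degree 5 → V7.
C#-E#-G#: root C# is the tonic; major triad there is I.

I6 - vi - V7/IV - IV - V7 - I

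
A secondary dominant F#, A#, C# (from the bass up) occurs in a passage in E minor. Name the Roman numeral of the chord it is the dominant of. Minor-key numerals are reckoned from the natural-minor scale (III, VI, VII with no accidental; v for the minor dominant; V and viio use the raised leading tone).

V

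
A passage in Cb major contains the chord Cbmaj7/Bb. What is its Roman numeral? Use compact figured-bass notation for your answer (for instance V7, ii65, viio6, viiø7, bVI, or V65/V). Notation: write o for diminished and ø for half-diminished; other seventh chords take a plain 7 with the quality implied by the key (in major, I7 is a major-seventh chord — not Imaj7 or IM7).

Stacked in thirds the chord is Cb-Eb-Gb-Bb: a major seventh chord on Cb.
In Cb major, Cb is the tonic; the diatonic major seventh chord there is I7.
With Bb in the bass the chord is in third inversion, so the figured bass is 42.

I42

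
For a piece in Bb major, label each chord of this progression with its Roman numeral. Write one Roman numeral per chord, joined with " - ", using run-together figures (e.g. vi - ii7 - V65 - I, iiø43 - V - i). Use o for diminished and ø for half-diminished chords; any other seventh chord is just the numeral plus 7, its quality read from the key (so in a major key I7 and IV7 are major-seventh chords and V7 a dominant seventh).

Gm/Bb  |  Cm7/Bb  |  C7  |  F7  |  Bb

Gm/Bb: root G is the submediant; minor triad there is vi6.
Cm7/Bb: root C is the supertonic; minor seventh chord there is ii42.
C7 is the secondary dominant of V (dominant seventh chord on C): V7/V.
F7: root F is the dominant; dominant seventh chord there is V7.
Bb: major triad on Bb = scale degree 1 → I.

vi6 - ii42 - V7/V - V7 - I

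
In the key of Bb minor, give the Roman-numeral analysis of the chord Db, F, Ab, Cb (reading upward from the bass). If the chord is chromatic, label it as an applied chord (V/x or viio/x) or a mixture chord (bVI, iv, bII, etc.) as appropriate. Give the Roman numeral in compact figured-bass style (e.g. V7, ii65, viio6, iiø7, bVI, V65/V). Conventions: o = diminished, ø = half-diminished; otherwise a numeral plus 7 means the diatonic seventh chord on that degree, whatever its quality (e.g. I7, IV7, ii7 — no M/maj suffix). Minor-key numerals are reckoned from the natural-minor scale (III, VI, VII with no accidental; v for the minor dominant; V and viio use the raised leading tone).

The pitches Db-F-Ab-Cb form a dominant seventh chord rooted on Db.
Db is not a diatonic chord root with this quality in Bb minor, but it lies a perfect fifth above Gb (VI), so the chord functions as an applied dominant of VI.

V7/VI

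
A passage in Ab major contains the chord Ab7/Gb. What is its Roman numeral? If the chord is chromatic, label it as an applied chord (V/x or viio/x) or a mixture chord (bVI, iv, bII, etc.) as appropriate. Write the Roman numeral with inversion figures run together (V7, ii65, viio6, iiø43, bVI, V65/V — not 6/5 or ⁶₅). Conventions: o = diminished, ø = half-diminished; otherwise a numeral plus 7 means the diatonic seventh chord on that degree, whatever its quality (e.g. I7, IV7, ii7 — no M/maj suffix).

V42/IV

The pitches Ab-C-Eb-Gb form a dominant seventh chord rooted on Ab.
Ab is not a diatonic chord root with this quality in Ab major, but it lies a perfect fifth above Db (IV), so the chord functions as an applied dominant of IV.
With Gb in the bass the chord is in third inversion, so the figured bass is 42.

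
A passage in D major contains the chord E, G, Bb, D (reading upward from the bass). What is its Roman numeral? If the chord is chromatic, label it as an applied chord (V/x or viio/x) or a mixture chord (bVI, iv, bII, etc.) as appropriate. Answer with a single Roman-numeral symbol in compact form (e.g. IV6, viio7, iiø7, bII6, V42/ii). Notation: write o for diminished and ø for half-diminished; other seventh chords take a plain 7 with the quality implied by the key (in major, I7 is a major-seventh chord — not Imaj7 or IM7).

The pitches E-G-Bb-D form a half-diminished seventh chord rooted on E.
E is the second degree of D major. This is the half-diminished supertonic seventh, borrowed from the parallel minor.

iiø7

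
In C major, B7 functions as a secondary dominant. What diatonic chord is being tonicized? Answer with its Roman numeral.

The chord is a dominant seventh chord on B.
A dominant resolves down a perfect fifth: B → E. In C major, E is scale degree 3, i.e. iii.

iii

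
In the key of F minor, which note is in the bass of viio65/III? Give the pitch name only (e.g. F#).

Bb

The applied chord viio65/III is rooted on G: G-Bb-Db-Fb.
The figure 65 means first inversion — the third is in the bass.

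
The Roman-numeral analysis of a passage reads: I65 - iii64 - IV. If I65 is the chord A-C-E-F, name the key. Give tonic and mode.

The anchor chord is a major seventh chord on F, labeled I65.
If F is scale degree 1 and the mode makes that degree carry a major seventh chord, the tonic is F and the mode is major.

F major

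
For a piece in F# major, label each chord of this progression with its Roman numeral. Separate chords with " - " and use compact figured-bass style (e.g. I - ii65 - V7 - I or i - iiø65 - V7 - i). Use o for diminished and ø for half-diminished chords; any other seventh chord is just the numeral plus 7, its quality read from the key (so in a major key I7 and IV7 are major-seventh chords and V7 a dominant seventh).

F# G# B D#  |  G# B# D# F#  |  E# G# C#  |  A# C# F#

F#-G#-B-D# has root G#, degree 2 in F# major, so ii42.
G#-B#-D#-F#: chromatic; G# is V of V, so V7/V.
E#-G#-C#: major triad on C# = scale degree 5 → V6.
A#-C#-F#: root F# is the tonic; major triad there is I6.

ii42 - V7/V - V6 - I6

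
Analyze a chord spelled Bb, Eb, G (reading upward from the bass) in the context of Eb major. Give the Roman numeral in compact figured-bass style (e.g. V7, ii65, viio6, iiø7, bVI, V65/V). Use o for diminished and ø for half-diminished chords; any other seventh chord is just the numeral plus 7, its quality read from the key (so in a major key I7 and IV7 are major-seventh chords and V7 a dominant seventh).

Stacked in thirds the chord is Eb-G-Bb: a major triad on Eb.
In Eb major, Eb is the tonic; the diatonic major triad there is I.
With Bb in the bass the chord is in second inversion, so the figured bass is 64.

I64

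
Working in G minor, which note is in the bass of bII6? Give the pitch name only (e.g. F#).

bII in G minor has root Ab; the chord is Ab-C-Eb.
The figure 6 means first inversion — the third is in the bass.

C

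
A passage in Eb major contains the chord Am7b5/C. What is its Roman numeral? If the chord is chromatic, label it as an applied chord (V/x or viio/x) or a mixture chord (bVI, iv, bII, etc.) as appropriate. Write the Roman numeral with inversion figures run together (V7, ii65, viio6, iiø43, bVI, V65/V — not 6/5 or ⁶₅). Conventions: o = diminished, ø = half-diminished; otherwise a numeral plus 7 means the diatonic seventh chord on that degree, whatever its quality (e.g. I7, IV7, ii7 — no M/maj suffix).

The pitches A-C-Eb-G form a half-diminished seventh chord rooted on A.
A sits a half step below Bb (V in Eb major); a diminished chord there is the applied leading-tone chord of V.
With C in the bass the chord is in first inversion, so the figured bass is 65.

viiø65/V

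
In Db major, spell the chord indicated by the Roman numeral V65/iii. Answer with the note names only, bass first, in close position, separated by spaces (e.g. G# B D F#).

E G Bb C

V65/iii is a secondary dominant — the dominant seventh of iii. iii in Db major is F, so the applied chord's root is C, a perfect fifth above.
Building a dominant seventh chord on C gives C-E-G-Bb.
The figured bass 65 indicates first inversion, placing the third (E) in the bass: E-G-Bb-C.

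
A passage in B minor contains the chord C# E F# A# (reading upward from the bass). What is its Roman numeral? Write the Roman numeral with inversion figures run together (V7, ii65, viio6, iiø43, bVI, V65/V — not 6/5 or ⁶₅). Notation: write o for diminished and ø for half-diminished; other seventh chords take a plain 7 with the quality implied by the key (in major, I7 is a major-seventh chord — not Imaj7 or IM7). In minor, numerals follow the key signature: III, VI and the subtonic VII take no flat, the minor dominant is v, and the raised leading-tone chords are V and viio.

V43

Stacked in thirds the chord is F#-A#-C#-E: a dominant seventh chord on F#.
In B minor, F# is the dominant; the diatonic dominant seventh chord there is V7.
With C# in the bass the chord is in second inversion, so the figured bass is 43.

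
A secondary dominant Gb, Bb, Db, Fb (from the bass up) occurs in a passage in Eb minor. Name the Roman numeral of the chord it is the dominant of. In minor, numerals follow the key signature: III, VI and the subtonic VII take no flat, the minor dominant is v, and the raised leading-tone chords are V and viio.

VI

The chord is a dominant seventh chord on Gb.
A dominant resolves down a perfect fifth: Gb → Cb. In Eb minor, Cb is scale degree 6, i.e. VI.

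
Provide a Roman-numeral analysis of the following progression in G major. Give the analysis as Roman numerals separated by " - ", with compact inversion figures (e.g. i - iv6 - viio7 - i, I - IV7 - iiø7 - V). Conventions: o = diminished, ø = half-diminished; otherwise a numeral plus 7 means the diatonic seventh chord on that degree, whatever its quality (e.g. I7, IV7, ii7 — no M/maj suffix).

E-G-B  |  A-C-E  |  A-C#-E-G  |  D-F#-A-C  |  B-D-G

vi - ii - V7/V - V7 - I6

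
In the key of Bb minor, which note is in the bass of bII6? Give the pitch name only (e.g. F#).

Eb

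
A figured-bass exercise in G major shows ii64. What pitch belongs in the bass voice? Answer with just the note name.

ii in G major has root A; the chord is A-C-E.
The figure 64 means second inversion — the fifth is in the bass.

E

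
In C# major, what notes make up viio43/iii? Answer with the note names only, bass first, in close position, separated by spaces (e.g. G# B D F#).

viio43/iii is a secondary leading-tone chord. The target iii is E# in C# major; the applied chord is rooted a semitone below, on D##.
Building a fully diminished seventh chord on D## gives D##-F##-A#-C#.
The figured bass 43 indicates second inversion, placing the fifth (A#) in the bass: A#-C#-D##-F##.

A# C# D## F##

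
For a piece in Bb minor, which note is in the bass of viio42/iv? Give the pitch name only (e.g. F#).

Cb

The applied chord viio42/iv is rooted on D: D-F-Ab-Cb.
The figure 42 means third inversion — the seventh is in the bass.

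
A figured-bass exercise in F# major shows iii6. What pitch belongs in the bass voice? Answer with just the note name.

iii in F# major has root A#; the chord is A#-C#-E#.
The figure 6 means first inversion — the third is in the bass.

C#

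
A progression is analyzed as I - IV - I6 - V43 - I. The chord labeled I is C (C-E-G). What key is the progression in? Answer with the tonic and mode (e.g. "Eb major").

The chord C is a major triad rooted on C; its label is I.
If C is scale degree 1 and the mode makes that degree carry a major triad, the tonic is C and the mode is major.

C major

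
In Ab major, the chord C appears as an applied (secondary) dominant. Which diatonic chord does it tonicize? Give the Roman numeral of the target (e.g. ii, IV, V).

vi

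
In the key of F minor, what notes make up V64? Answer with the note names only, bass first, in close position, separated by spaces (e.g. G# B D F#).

G C E

In F minor, the dominant is C. The dominant is major (leading tone raised), so V is a major triad.
Stacking thirds from C gives C-E-G.
The figured bass 64 indicates second inversion, placing the fifth (G) in the bass: G-C-E.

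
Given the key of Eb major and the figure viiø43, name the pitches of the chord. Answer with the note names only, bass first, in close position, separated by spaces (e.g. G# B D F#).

Ab C D F

The numeral's case and figure indicate a half-diminished seventh chord. In Eb major its root, the seventh degree, is D.
That chord is spelled D-F-Ab-C.
With the 43 figure the chord is in second inversion; from the bass Ab upward in close position it reads Ab-C-D-F.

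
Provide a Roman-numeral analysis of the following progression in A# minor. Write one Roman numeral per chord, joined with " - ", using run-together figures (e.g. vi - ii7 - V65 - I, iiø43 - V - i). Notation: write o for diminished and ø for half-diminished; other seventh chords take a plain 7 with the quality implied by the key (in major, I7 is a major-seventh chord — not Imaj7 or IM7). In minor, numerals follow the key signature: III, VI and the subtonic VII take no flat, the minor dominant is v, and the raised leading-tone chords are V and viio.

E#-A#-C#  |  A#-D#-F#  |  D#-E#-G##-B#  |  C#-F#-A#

i64 - iv64 - V42 - VI64

E#-A#-C#: minor triad on A# = scale degree 1 → i64.
A#-D#-F# has root D#, degree 4 in A# minor, so iv64.
D#-E#-G##-B# has root E#, degree 5 in A# minor, so V42.
C#-F#-A# has root F#, degree 6 in A# minor, so VI64.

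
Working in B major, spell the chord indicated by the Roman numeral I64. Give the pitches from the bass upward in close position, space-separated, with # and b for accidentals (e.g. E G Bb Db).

In B major, scale degree 1 is B, and the diatonic chord built there is a major triad.
Stacking thirds from B gives B-D#-F#.
With the 64 figure the chord is in second inversion; from the bass F# upward in close position it reads F#-B-D#.

F# B D#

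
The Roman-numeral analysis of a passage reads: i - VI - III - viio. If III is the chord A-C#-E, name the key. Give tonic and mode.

F# minor

The anchor chord is a major triad on A, labeled III.
Counting down 2 scale steps from A places the tonic on F#; a major triad on degree 3 is diatonic only in minor.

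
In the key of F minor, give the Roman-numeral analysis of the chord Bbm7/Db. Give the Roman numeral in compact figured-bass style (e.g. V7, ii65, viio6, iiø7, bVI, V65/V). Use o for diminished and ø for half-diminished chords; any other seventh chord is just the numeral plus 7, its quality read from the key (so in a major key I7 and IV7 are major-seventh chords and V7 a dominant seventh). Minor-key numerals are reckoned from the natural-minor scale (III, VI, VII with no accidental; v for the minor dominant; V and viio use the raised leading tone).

The pitches Bb-Db-F-Ab form a minor seventh chord rooted on Bb.
In F minor, Bb is the subdominant; the diatonic minor seventh chord there is iv7.
With Db in the bass the chord is in first inversion, so the figured bass is 65.

iv65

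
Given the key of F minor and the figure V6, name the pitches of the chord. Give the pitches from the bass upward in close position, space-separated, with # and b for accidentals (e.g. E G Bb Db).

E G C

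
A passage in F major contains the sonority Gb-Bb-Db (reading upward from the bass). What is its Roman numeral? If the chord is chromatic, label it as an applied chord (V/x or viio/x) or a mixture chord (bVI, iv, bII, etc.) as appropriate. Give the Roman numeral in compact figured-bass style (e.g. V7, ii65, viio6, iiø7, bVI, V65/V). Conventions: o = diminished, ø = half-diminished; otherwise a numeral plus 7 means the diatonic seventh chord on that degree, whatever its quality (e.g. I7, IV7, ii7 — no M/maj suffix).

bII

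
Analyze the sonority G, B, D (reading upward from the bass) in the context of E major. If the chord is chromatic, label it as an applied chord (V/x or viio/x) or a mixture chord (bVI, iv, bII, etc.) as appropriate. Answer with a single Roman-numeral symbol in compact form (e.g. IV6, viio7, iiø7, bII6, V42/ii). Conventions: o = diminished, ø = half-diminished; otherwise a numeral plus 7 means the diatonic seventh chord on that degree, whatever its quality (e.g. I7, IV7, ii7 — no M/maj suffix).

bIII

Stacked in thirds the chord is G-B-D: a major triad on G.
G is the lowered third degree of E major (diatonic 3 would be G#). This is a major triad on the lowered third degree, borrowed from the parallel minor.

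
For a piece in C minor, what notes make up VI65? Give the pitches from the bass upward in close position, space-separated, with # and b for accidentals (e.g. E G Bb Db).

C Eb G Ab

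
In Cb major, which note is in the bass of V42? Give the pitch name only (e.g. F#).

Fb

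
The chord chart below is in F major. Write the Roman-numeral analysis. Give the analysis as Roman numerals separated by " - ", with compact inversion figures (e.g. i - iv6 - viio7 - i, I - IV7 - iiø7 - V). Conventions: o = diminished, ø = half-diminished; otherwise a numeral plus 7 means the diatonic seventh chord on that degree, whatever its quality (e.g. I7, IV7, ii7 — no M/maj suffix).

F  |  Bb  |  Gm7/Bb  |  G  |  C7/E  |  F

I - IV - ii65 - V/V - V65 - I

F: root F is the tonic; major triad there is I.
Bb: major triad on Bb = scale degree 4 → IV.
Gm7/Bb: root G is the supertonic; minor seventh chord there is ii65.
G: a major triad on G, the applied dominant of V → V/V.
C7/E: root C is the dominant; dominant seventh chord there is V65.
F: root F is the tonic; major triad there is I.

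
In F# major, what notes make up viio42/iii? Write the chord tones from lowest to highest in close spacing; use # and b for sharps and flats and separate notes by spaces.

F# G## B# D#

The slash marks an applied leading-tone chord: viio of iii. In F# major, iii is A#, so the leading tone to it is G##, a half step below.
Building a fully diminished seventh chord on G## gives G##-B#-D#-F#.
With the 42 figure the chord is in third inversion; from the bass F# upward in close position it reads F#-G##-B#-D#.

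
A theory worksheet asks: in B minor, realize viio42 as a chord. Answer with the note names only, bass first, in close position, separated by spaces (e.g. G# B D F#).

G A# C# E

In B minor, the leading-tone chord is built on the raised seventh degree, A#.
Stacking thirds from A# gives A#-C#-E-G.
The figured bass 42 indicates third inversion, placing the seventh (G) in the bass: G-A#-C#-E.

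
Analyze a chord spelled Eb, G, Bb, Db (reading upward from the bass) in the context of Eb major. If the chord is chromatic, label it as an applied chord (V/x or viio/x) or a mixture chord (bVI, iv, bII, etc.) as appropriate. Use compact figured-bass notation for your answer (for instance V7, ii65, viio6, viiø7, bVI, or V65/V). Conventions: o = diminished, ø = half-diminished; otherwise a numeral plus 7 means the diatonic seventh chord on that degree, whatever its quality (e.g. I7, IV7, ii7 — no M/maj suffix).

Stacked in thirds the chord is Eb-G-Bb-Db: a dominant seventh chord on Eb.
Eb is not a diatonic chord root with this quality in Eb major, but it lies a perfect fifth above Ab (IV), so the chord functions as an applied dominant of IV.

V7/IV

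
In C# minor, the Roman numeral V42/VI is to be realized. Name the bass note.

The applied chord V42/VI is rooted on E: E-G#-B-D.
The figure 42 means third inversion — the seventh is in the bass.

D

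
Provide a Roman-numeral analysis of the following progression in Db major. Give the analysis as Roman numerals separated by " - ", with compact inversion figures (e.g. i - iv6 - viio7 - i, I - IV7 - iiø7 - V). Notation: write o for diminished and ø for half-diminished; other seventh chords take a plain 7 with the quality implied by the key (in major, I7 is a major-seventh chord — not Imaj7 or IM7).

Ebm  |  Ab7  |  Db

Ebm: root Eb is the supertonic; minor triad there is ii.
Ab7: root Ab is the dominant; dominant seventh chord there is V7.
Db: root Db is the tonic; major triad there is I.

ii - V7 - I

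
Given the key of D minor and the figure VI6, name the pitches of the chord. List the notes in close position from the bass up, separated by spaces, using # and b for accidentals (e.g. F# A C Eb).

D F Bb

In D minor, the submediant is Bb, and the diatonic chord built there is a major triad.
Stacking thirds from Bb gives Bb-D-F.
With the 6 figure the chord is in first inversion; from the bass D upward in close position it reads D-F-Bb.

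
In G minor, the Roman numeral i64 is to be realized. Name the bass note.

i in G minor has root G; the chord is G-Bb-D.
The figure 64 means second inversion — the fifth is in the bass.

D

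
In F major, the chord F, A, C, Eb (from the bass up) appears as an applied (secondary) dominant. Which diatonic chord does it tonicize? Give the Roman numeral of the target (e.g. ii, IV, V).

IV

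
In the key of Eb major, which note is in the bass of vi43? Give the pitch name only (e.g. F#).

G

vi in Eb major has root C; the chord is C-Eb-G-Bb.
The figure 43 means second inversion — the fifth is in the bass.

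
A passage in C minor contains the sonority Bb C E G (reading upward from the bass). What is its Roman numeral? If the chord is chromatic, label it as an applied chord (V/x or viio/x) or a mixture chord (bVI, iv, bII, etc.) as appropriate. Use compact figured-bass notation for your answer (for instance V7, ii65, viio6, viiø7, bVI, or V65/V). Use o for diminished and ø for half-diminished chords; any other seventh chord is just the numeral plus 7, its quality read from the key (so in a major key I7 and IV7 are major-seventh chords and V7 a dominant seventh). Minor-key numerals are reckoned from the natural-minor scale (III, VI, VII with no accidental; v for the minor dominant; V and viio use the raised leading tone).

Stacked in thirds the chord is C-E-G-Bb: a dominant seventh chord on C.
C is not a diatonic chord root with this quality in C minor, but it lies a perfect fifth above F (iv), so the chord functions as an applied dominant of iv.
With Bb in the bass the chord is in third inversion, so the figured bass is 42.

V42/iv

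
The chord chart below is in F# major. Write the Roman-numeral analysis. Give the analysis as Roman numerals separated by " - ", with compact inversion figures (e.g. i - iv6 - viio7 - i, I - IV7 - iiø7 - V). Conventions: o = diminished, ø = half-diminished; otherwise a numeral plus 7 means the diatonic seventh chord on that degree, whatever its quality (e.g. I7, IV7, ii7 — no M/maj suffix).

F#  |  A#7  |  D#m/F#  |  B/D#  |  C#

I - V7/vi - vi6 - IV6 - V

F#: root F# is the tonic; major triad there is I.
A#7: chromatic; A# is V of vi, so V7/vi.
D#m/F#: minor triad on D# = scale degree 6 → vi6.
B/D#: major triad on B = scale degree 4 → IV6.
C#: root C# is the dominant; major triad there is V.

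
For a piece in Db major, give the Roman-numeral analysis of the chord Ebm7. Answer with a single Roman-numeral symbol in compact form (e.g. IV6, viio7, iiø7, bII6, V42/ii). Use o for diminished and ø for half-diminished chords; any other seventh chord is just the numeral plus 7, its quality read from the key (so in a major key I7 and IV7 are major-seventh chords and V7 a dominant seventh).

ii7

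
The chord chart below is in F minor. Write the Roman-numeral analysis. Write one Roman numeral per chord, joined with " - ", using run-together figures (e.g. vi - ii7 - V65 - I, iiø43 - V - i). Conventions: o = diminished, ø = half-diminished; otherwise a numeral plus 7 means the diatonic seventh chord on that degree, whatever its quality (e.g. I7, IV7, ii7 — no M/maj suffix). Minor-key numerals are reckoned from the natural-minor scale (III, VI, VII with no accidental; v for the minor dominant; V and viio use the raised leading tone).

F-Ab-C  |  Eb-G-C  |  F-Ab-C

i - v6 - i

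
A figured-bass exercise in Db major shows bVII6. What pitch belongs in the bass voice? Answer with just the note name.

bVII in Db major has root Cb; the chord is Cb-Eb-Gb.
The figure 6 means first inversion — the third is in the bass.

Eb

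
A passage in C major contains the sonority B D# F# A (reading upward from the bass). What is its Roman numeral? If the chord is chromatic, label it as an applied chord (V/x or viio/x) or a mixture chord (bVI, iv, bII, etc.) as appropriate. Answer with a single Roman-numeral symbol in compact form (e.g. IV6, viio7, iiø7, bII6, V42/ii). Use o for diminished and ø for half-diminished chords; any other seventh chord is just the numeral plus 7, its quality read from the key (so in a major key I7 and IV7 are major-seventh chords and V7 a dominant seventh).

V7/iii

Stacked in thirds the chord is B-D#-F#-A: a dominant seventh chord on B.
B is not a diatonic chord root with this quality in C major, but it lies a perfect fifth above E (iii), so the chord functions as an applied dominant of iii.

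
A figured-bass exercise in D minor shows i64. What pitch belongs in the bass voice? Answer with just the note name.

A

i in D minor has root D; the chord is D-F-A.
The figure 64 means second inversion — the fifth is in the bass.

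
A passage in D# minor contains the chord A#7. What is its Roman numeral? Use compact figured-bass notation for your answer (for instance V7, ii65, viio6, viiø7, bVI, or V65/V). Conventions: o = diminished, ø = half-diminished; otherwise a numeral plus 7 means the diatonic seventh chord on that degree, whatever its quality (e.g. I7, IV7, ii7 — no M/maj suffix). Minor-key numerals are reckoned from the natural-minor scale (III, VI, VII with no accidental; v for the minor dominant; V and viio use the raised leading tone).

V7

Stacked in thirds the chord is A#-C##-E#-G#: a dominant seventh chord on A#.
In D# minor, A# is the dominant; the diatonic dominant seventh chord there is V7.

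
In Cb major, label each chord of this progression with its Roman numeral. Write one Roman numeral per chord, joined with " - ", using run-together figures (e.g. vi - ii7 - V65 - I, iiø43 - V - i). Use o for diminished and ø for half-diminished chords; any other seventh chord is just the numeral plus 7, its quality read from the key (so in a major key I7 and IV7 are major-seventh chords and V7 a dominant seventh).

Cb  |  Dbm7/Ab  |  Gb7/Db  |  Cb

Cb: root Cb is the tonic; major triad there is I.
Dbm7/Ab: minor seventh chord on Db = scale degree 2 → ii43.
Gb7/Db: dominant seventh chord on Gb = scale degree 5 → V43.
Cb: major triad on Cb = scale degree 1 → I.

I - ii43 - V43 - I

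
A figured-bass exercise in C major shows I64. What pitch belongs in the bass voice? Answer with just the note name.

I in C major has root C; the chord is C-E-G.
The figure 64 means second inversion — the fifth is in the bass.

G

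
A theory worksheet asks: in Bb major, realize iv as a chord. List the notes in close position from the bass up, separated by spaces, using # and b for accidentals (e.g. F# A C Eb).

Eb Gb Bb

iv is the minor subdominant, borrowed from the parallel minor. In Bb major that root is Eb.
So the chord is Eb-Gb-Bb.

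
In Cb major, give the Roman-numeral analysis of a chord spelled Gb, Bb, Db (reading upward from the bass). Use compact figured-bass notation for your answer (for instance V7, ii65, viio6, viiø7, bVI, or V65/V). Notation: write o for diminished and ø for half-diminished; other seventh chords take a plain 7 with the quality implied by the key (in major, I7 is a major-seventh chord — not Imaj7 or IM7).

V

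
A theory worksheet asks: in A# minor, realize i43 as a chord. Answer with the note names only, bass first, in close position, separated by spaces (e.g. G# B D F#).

In A# minor, the first degree is A#, and the diatonic chord built there is a minor seventh chord.
That chord is spelled A#-C#-E#-G#.
The figured bass 43 indicates second inversion, placing the fifth (E#) in the bass: E#-G#-A#-C#.

E# G# A# C#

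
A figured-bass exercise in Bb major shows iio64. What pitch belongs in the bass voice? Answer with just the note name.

iio in Bb major has root C; the chord is C-Eb-Gb.
The figure 64 means second inversion — the fifth is in the bass.

Gb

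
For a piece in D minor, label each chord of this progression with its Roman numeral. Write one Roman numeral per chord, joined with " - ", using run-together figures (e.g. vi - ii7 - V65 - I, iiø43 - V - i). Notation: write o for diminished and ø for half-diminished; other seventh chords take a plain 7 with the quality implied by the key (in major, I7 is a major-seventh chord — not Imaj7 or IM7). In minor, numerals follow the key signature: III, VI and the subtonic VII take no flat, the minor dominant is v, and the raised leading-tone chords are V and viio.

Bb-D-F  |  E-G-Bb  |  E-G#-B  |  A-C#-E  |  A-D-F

VI - iio - V/V - V - i64

Bb-D-F has root Bb, degree 6 in D minor, so VI.
E-G-Bb has root E, degree 2 in D minor, so iio.
E-G#-B: a major triad on E, the applied dominant of V → V/V.
A-C#-E: major triad on A = scale degree 5 → V.
A-D-F: minor triad on D = scale degree 1 → i64.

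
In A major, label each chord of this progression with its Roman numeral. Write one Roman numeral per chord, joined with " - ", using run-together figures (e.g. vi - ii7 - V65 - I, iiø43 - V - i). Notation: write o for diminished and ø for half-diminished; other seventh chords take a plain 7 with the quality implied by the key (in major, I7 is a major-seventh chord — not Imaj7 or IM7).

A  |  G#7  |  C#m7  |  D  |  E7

I - V7/iii - iii7 - IV - V7

A: root A is the tonic; major triad there is I.
G#7 is the secondary dominant of iii (dominant seventh chord on G#): V7/iii.
C#m7 has root C#, degree 3 in A major, so iii7.
D: major triad on D = scale degree 4 → IV.
E7 has root E, degree 5 in A major, so V7.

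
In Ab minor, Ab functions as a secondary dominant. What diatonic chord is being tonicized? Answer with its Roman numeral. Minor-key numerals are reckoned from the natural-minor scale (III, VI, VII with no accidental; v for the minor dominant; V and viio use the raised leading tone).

The chord is a major triad on Ab.
A dominant resolves down a perfect fifth: Ab → Db. In Ab minor, Db is scale degree 4, i.e. iv.

iv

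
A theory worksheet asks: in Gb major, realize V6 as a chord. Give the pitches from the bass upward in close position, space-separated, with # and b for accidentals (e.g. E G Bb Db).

F Ab Db

In Gb major, scale degree 5 is Db, and the diatonic chord built there is a major triad.
Stacking thirds from Db gives Db-F-Ab.
With the 6 figure the chord is in first inversion; from the bass F upward in close position it reads F-Ab-Db.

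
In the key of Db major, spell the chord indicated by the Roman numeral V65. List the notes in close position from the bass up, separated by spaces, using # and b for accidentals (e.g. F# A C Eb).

The numeral's case and figure indicate a dominant seventh chord. In Db major its root, the fifth degree, is Ab.
That chord is spelled Ab-C-Eb-Gb.
With the 65 figure the chord is in first inversion; from the bass C upward in close position it reads C-Eb-Gb-Ab.

C Eb Gb Ab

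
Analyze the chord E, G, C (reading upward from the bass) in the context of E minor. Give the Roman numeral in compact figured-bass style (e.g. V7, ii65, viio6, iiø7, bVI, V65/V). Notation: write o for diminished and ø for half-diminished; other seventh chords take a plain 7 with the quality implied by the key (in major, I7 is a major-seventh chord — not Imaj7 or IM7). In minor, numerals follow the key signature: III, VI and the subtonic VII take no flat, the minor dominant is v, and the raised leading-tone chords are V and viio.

Stacked in thirds the chord is C-E-G: a major triad on C.
C is scale degree 6 in E minor, and a major triad on that degree is written VI.
With E in the bass the chord is in first inversion, so the figured bass is 6.

VI6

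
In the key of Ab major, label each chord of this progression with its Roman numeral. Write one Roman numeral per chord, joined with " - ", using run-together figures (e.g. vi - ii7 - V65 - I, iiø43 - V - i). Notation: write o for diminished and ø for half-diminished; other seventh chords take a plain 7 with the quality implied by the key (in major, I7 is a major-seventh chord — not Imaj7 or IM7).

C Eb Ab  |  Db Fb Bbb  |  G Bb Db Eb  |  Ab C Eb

C-Eb-Ab has root Ab, degree 1 in Ab major, so I6.
Db-Fb-Bbb: major triad on Bbb — chromatic; Bbb is the lowered second degree, so this is the Neapolitan sixth, bII6 (third, Db, in the bass — hence the 6).
G-Bb-Db-Eb: root Eb is the dominant; dominant seventh chord there is V65.
Ab-C-Eb: root Ab is the tonic; major triad there is I.

I6 - bII6 - V65 - I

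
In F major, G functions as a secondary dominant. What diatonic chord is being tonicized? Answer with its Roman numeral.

V

The chord is a major triad on G.
A dominant resolves down a perfect fifth: G → C. In F major, C is scale degree 5, i.e. V.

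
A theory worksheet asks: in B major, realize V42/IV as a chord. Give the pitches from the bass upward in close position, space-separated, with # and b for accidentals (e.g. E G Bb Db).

A B D# F#

V42/IV is a secondary dominant — the dominant seventh of IV. IV in B major is E, so the applied chord's root is B, a perfect fifth above.
Building a dominant seventh chord on B gives B-D#-F#-A.
With the 42 figure the chord is in third inversion; from the bass A upward in close position it reads A-B-D#-F#.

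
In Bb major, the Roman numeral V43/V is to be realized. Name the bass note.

The applied chord V43/V is rooted on C: C-E-G-Bb.
The figure 43 means second inversion — the fifth is in the bass.

G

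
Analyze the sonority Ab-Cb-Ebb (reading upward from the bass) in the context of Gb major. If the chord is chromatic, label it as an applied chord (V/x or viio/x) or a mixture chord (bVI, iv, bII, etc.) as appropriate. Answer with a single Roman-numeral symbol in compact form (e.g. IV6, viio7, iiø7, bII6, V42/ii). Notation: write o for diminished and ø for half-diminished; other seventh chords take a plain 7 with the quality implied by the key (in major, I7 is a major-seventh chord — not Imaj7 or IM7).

The pitches Ab-Cb-Ebb form a diminished triad rooted on Ab.
Ab is the second degree of Gb major. This is the diminished supertonic triad, borrowed from the parallel minor.

iio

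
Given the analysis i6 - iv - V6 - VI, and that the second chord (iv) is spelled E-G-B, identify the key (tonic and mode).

B minor

The chord Em is a minor triad rooted on E; its label is iv.
iv on E implies E is the subdominant; that puts the tonic at B, and the lowercase numeral fits minor mode.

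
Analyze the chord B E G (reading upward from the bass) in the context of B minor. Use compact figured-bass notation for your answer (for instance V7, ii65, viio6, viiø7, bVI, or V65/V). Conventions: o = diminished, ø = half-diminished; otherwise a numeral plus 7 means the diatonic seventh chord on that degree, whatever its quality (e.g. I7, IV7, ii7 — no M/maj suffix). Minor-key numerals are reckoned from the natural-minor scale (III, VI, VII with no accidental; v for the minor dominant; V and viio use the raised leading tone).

The pitches E-G-B form a minor triad rooted on E.
In B minor, E is the subdominant; the diatonic minor triad there is iv.
With B in the bass the chord is in second inversion, so the figured bass is 64.

iv64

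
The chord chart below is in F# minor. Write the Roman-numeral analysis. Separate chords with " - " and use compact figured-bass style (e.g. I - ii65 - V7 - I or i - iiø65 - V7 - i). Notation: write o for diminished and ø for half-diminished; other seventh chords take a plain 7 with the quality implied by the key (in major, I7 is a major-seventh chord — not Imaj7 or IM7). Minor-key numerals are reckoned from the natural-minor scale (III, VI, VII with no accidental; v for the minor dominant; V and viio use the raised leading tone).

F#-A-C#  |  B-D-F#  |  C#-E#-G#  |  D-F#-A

F#-A-C#: minor triad on F# = scale degree 1 → i.
B-D-F# has root B, degree 4 in F# minor, so iv.
C#-E#-G#: major triad on C# = scale degree 5 → V.
D-F#-A: root D is the submediant; major triad there is VI.

i - iv - V - VI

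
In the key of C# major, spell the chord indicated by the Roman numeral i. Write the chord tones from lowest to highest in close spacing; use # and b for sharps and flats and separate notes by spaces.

C# E G#

i is the minor tonic, borrowed from the parallel minor. In C# major that root is C#.
So the chord is C#-E-G#.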